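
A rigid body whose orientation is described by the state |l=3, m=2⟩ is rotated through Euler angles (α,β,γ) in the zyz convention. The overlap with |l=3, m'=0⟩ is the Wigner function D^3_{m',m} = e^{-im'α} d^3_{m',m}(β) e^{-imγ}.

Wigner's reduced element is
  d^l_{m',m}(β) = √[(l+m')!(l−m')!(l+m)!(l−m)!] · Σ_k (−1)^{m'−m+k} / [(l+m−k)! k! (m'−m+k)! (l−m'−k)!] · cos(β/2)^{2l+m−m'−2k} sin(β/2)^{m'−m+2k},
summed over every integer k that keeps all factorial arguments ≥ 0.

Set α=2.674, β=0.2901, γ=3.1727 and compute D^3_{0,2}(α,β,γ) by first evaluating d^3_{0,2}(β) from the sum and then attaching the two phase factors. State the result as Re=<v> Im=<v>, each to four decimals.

First d^3_{0,2}(β=0.2901), then the phase factors e^{-i(0)α} and e^{-i(2)γ}:
Half-angle: c=0.989499, s=0.144542. N=√(6·6·120·1)=65.726707
Admissible k: 2..3 (factorial args all ≥0)
  k=2: (−1)^0·65.7267/(12)·0.9895^4·0.1445^2 = +0.109701
  k=3: (−1)^1·65.7267/(12)·0.9895^2·0.1445^4 = -0.002341
d^3_{0,2}(0.2901) = +0.109701 -0.002341 = +0.107360
D = (+1.000000+0.000000i)·(+0.107360)·(+0.998065-0.062175i) = +0.107152-0.006675i

Re=0.1072 Im=-0.0067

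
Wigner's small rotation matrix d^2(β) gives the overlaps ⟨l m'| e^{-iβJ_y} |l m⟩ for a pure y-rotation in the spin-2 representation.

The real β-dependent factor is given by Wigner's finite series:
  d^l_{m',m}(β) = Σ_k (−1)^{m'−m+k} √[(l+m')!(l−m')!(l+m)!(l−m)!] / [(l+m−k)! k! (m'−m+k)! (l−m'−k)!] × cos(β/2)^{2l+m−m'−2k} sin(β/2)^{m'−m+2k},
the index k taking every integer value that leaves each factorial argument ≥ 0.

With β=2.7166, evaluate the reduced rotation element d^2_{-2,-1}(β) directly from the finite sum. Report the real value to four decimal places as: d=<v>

d=0.0183

d^2_{-2,-1}(β=2.7166) via Wigner's sum:
Half-angle: c=0.210901, s=0.977507. N=√(1·24·1·6)=12.000000
k∈{1} keeps every argument non-negative
  k=1: (−1)^0·12.0000/(6)·0.2109^3·0.9775^1 = +0.018339
d^2_{-2,-1}(2.7166) = +0.018339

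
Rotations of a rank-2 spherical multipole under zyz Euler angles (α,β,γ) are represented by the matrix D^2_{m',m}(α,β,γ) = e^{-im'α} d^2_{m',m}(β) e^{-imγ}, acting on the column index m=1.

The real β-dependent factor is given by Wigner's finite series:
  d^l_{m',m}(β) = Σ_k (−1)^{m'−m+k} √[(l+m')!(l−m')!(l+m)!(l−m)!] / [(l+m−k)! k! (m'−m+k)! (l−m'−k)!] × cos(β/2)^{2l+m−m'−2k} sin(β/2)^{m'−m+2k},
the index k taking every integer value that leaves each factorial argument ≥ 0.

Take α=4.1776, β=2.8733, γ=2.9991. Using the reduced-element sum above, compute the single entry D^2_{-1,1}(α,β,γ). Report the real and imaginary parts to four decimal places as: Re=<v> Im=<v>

Re=-0.3486 Im=-0.8426

First d^2_{-1,1}(β=2.8733), then the phase factors e^{-i(-1)α} and e^{-i(1)γ}:
c=cos(2.8733/2)=0.133744, s=sin(2.8733/2)=0.991016; N=√[1·6·6·1]=6.000000
k: max(0,(1)−(-1))=2 … min(2+(1),2−(-1))=3
  k=2: (−1)^0·6.0000/(2)·0.1337^2·0.9910^2 = +0.052703
  k=3: (−1)^1·6.0000/(6)·0.1337^0·0.9910^4 = -0.964545
d^2_{-1,1}(2.8733) = +0.052703 -0.964545 = -0.911842
Phases: e^{-i·(-1)·4.1776}=-0.509659-0.860376i, e^{-i·(1)·2.9991}=-0.989865-0.142011i ⇒ D=-0.348608-0.842573i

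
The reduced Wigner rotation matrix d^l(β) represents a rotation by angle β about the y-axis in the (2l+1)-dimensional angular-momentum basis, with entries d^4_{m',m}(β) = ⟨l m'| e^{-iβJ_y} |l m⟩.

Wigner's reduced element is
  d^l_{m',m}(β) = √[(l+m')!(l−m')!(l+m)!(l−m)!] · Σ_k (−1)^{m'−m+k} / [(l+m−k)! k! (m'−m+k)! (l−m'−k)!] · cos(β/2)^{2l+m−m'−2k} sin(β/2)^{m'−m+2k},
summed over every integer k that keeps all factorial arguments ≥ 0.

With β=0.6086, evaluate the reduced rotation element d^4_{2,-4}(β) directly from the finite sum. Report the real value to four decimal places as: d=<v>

d^4_{2,-4}(β=0.6086) via Wigner's sum:
With c≡cos(β/2)=0.954057 and s≡sin(β/2)=0.299625, N=[720·2·1·40320]^{1/2}=7619.763776
The bounds max(0,m−m')=0 and min(l+m,l−m')=0 give 1 term
  k=0: (−1)^6·7619.7638/(1440)·0.9541^2·0.2996^6 = +0.003485
d^4_{2,-4}(0.6086) = +0.003485

d=0.0035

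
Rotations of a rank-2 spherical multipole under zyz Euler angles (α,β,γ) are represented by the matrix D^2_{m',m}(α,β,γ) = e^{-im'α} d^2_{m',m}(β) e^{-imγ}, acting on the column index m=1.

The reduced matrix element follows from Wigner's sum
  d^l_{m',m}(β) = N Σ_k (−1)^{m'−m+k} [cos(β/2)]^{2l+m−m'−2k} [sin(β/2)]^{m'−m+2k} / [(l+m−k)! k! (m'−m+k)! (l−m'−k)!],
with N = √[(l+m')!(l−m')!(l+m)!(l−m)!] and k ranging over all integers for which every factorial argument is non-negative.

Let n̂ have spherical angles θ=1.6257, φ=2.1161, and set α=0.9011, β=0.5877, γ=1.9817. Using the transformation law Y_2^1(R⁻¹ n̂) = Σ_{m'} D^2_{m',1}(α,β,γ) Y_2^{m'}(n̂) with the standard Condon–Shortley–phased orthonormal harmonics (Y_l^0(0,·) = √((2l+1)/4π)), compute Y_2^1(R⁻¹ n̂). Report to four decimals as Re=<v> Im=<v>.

Re=-0.0830 Im=0.0759

Need the full column D^2_{m',1} for m'=−2..2 at α=0.9011, β=0.5877, γ=1.9817.
cos(β/2)=0.957136, sin(β/2)=0.289639
d^2_{-2,1}: single k=3 term ⇒ +0.046513;  D = +0.045766-0.008304i
d^2_{-1,1}: k∈[2..3] ⇒ +0.230560 -0.007038 = +0.223522;  D = +0.105234-0.197200i
d^2_{0,1}: k∈[1..2] ⇒ +0.622091 -0.056967 = +0.565124;  D = -0.225732-0.518083i
d^2_{1,1}: k∈[0..1] ⇒ +0.839256 -0.230560 = +0.608696;  D = -0.588426-0.155774i
d^2_{2,1}: single k=0 term ⇒ -0.507935;  D = +0.406712-0.304276i
Y_2^{m'}(θ=1.6257,φ=2.1161) and Σ D·Y over m':
  (+0.0458-0.0083i)·(-0.1779+0.3416i)  (+0.1052-0.1972i)·(+0.0220+0.0362i)  (-0.2257-0.5181i)·(-0.3125+0.0000i)  (-0.5884-0.1558i)·(-0.0220+0.0362i)  (+0.4067-0.3043i)·(-0.1779-0.3416i)
Y_2^1(R⁻¹ n̂) = -0.083032+0.075850i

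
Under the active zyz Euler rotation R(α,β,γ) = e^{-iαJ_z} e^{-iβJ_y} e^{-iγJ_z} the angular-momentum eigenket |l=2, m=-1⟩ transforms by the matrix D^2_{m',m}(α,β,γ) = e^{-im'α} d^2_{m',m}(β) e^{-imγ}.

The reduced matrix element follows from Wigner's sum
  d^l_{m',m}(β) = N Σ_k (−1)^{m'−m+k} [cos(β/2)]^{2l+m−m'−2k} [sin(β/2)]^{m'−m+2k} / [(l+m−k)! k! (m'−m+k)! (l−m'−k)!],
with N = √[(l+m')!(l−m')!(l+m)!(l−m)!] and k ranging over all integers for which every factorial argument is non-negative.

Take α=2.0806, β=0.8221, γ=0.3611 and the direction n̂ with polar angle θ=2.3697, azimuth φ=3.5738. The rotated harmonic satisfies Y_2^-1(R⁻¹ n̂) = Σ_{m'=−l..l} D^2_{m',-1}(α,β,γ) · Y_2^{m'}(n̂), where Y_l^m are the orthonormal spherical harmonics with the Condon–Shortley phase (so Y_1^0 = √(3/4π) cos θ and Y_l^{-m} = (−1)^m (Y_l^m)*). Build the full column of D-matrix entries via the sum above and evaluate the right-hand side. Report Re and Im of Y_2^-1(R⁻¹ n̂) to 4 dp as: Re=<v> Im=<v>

Need the full column D^2_{m',-1} for m'=−2..2 at α=2.0806, β=0.8221, γ=0.3611.
cos(β/2)=0.916702, sin(β/2)=0.399572
d^2_{-2,-1}: single k=1 term ⇒ +0.615615;  D = -0.116318-0.604526i
d^2_{-1,-1}: k∈[0..1] ⇒ +0.706175 -0.402502 = +0.303673;  D = -0.232283+0.195607i
d^2_{0,-1}: k∈[0..1] ⇒ -0.753972 +0.143248 = -0.610723;  D = -0.571337-0.215771i
d^2_{1,-1}: k∈[0..1] ⇒ +0.402502 -0.025491 = +0.377011;  D = -0.055857-0.372850i
d^2_{2,-1}: single k=0 term ⇒ -0.116962;  D = +0.092506-0.071573i
Y_2^{m'}(θ=2.3697,φ=3.5738) and Σ D·Y over m':
  (-0.1163-0.6045i)·(+0.1220-0.1430i)  (-0.2323+0.1956i)·(+0.3506-0.1617i)  (-0.5713-0.2158i)·(+0.1705+0.0000i)  (-0.0559-0.3729i)·(-0.3506-0.1617i)  (+0.0925-0.0716i)·(+0.1220+0.1430i)
Y_2^-1(R⁻¹ n̂) = -0.267017+0.156521i

Re=-0.2670 Im=0.1565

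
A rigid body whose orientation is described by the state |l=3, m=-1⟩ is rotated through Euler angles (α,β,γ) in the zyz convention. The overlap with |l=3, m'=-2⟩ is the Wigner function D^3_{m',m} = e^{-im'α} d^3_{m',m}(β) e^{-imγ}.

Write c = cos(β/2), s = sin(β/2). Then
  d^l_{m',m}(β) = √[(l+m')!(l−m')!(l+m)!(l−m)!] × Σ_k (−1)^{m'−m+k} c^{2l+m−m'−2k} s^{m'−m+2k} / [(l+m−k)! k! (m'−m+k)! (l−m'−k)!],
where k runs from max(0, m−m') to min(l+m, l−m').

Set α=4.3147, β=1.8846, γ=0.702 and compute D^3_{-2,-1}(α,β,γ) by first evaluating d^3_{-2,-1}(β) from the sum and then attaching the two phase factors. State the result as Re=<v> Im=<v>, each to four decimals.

Re=0.4984 Im=-0.0467

D^3_{-2,-1}(4.3147,1.8846,0.702) = e^{-i·-2·4.3147}·d^3_{-2,-1}(1.8846)·e^{-i·-1·0.702}. Compute d first:
With c≡cos(β/2)=0.587929 and s≡sin(β/2)=0.808912, N=[1·120·2·24]^{1/2}=75.894664
k∈{1,2} keeps every argument non-negative
  k=1: (−1)^0·75.8947/(24)·0.5879^5·0.8089^1 = +0.179691
  k=2: (−1)^1·75.8947/(12)·0.5879^3·0.8089^3 = -0.680314
d^3_{-2,-1}(1.8846) = +0.179691 -0.680314 = -0.500623
Phases: e^{-i·(-2)·4.3147}=-0.700015+0.714128i, e^{-i·(-1)·0.702}=+0.763552+0.645746i ⇒ D=+0.498442-0.046679i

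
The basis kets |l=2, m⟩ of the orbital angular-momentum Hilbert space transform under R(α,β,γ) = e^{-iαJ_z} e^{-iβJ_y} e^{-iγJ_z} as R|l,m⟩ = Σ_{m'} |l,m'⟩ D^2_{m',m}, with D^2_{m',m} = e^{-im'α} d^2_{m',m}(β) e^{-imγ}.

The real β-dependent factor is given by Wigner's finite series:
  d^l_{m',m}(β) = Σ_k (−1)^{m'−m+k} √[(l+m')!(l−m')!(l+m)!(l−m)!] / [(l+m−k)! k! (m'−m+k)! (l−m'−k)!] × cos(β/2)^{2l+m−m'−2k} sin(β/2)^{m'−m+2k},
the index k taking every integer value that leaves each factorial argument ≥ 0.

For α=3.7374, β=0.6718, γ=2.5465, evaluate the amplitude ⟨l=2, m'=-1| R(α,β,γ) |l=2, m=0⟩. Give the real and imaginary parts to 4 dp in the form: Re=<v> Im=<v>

Split into d^2_{-1,0}(β=0.6718) × two z-phases.
Half-angle: c=0.944114, s=0.329619. N=√(1·6·2·2)=4.898979
The bounds max(0,m−m')=1 and min(l+m,l−m')=2 give 2 terms
  k=1: (−1)^0·4.8990/(2)·0.9441^3·0.3296^1 = +0.679456
  k=2: (−1)^1·4.8990/(2)·0.9441^1·0.3296^3 = -0.082820
d^2_{-1,0}(0.6718) = +0.679456 -0.082820 = +0.596636
Attach z-rotation phases: D = e^{-i(-1)(3.7374)}·(+0.596636)·e^{-i(0)(2.5465)} = -0.493833-0.334818i

Re=-0.4938 Im=-0.3348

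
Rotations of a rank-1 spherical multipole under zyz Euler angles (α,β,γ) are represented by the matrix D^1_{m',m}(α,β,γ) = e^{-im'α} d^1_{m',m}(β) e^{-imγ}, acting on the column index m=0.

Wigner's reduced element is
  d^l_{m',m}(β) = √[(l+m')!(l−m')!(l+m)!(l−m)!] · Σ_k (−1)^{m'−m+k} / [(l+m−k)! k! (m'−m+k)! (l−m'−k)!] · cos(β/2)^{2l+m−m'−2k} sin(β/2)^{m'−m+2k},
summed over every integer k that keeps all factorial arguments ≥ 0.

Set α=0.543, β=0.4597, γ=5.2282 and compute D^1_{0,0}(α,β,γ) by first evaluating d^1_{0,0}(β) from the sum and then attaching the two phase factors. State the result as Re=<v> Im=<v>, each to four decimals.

Re=0.8962 Im=0.0000

D^1_{0,0}(0.543,0.4597,5.2282) = e^{-i·0·0.543}·d^1_{0,0}(0.4597)·e^{-i·0·5.2282}. Compute d first:
c=cos(0.4597/2)=0.973701, s=sin(0.4597/2)=0.227831; N=√[1·1·1·1]=1.000000
k: max(0,(0)−(0))=0 … min(1+(0),1−(0))=1
  k=0: (−1)^0·1.0000/(1)·0.9737^2·0.2278^0 = +0.948093
  k=1: (−1)^1·1.0000/(1)·0.9737^0·0.2278^2 = -0.051907
d^1_{0,0}(0.4597) = +0.948093 -0.051907 = +0.896186
D = (+1.000000+0.000000i)·(+0.896186)·(+1.000000+0.000000i) = +0.896186+0.000000i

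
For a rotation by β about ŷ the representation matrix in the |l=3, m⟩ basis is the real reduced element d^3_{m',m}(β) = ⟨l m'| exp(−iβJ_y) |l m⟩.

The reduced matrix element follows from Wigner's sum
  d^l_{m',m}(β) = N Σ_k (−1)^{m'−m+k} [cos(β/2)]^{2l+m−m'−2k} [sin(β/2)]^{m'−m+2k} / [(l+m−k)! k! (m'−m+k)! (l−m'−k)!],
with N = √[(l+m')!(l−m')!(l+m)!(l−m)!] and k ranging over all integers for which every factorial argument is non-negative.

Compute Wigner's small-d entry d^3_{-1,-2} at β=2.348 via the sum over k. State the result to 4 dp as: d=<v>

d^3_{-1,-2}(β=2.348) via Wigner's sum:
With c≡cos(β/2)=0.386466 and s≡sin(β/2)=0.922304, N=[2·24·1·120]^{1/2}=75.894664
The bounds max(0,m−m')=0 and min(l+m,l−m')=1 give 2 terms
  k=0: (−1)^1·75.8947/(24)·0.3865^5·0.9223^1 = -0.025144
  k=1: (−1)^2·75.8947/(12)·0.3865^3·0.9223^3 = +0.286408
d^3_{-1,-2}(2.348) = -0.025144 +0.286408 = +0.261264

d=0.2613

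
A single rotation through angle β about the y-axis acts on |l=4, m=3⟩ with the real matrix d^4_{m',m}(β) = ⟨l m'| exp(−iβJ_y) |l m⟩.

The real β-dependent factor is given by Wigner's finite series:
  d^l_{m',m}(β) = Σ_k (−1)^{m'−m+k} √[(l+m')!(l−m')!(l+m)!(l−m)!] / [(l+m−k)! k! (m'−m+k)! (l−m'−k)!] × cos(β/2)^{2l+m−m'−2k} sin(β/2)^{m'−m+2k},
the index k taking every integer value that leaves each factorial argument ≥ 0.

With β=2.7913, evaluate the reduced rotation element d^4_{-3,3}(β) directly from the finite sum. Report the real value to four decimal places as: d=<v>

d^4_{-3,3}(β=2.7913) via Wigner's sum:
c=cos(2.7913/2)=0.174252, s=sin(2.7913/2)=0.984701; N=√[1·5040·5040·1]=5040.000000
The bounds max(0,m−m')=6 and min(l+m,l−m')=7 give 2 terms
  k=6: (−1)^0·5040.0000/(720)·0.1743^2·0.9847^6 = +0.193768
  k=7: (−1)^1·5040.0000/(5040)·0.1743^0·0.9847^8 = -0.883965
d^4_{-3,3}(2.7913) = +0.193768 -0.883965 = -0.690198

d=-0.6902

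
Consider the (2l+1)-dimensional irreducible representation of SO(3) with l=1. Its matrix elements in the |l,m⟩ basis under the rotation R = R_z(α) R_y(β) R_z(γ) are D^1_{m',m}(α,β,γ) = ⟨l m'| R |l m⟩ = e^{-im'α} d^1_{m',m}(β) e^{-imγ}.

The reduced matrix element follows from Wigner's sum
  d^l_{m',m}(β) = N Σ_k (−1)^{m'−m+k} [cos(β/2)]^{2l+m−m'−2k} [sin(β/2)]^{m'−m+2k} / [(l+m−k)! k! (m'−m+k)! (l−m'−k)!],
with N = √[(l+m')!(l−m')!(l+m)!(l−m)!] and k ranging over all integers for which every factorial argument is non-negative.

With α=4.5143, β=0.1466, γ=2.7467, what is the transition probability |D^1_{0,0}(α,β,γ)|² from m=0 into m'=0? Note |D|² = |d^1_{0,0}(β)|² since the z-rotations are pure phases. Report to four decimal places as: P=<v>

P=0.9787

Split into d^1_{0,0}(β=0.1466) × two z-phases.
With c≡cos(β/2)=0.997315 and s≡sin(β/2)=0.073234, N=[1·1·1·1]^{1/2}=1.000000
k: max(0,(0)−(0))=0 … min(1+(0),1−(0))=1
  k=0: (−1)^0·1.0000/(1)·0.9973^2·0.0732^0 = +0.994637
  k=1: (−1)^1·1.0000/(1)·0.9973^0·0.0732^2 = -0.005363
d^1_{0,0}(0.1466) = +0.994637 -0.005363 = +0.989273
|D^1_{0,0}|² = |d^1_{0,0}(β)|² = (+0.989273)² = 0.978662 (the z-rotation phases have unit modulus)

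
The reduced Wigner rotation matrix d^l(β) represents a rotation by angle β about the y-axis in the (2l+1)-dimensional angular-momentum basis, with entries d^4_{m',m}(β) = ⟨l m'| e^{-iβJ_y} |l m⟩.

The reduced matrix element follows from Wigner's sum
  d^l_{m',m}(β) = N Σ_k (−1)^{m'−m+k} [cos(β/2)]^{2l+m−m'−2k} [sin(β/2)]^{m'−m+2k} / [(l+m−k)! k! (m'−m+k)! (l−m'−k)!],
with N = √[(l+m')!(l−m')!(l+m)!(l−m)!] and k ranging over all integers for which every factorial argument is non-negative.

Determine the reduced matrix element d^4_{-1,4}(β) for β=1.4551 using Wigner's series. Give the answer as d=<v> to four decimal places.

d^4_{-1,4}(β=1.4551) via Wigner's sum:
Half-angle: c=0.746806, s=0.665042. N=√(6·120·40320·1)=5387.986637
k∈{5} keeps every argument non-negative
  k=5: (−1)^0·5387.9866/(720)·0.7468^3·0.6650^5 = +0.405474
d^4_{-1,4}(1.4551) = +0.405474

d=0.4055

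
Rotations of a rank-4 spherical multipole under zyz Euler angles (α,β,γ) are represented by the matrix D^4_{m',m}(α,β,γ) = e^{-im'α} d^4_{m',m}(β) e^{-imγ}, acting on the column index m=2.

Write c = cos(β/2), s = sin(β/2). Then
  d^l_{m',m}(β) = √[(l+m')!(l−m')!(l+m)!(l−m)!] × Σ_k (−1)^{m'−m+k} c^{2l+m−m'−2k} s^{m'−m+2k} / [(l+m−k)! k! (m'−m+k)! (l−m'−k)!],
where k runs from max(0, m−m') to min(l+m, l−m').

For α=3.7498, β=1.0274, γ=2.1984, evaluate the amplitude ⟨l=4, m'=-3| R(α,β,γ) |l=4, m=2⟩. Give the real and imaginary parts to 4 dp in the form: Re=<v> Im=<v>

Re=0.1600 Im=0.1024

Split into d^4_{-3,2}(β=1.0274) × two z-phases.
c=cos(1.0274/2)=0.870932, s=sin(1.0274/2)=0.491403; N=√[1·5040·720·2]=2693.993318
The bounds max(0,m−m')=5 and min(l+m,l−m')=6 give 2 terms
  k=5: (−1)^0·2693.9933/(240)·0.8709^3·0.4914^5 = +0.212485
  k=6: (−1)^1·2693.9933/(720)·0.8709^1·0.4914^7 = -0.022548
d^4_{-3,2}(1.0274) = +0.212485 -0.022548 = +0.189936
Attach z-rotation phases: D = e^{-i(-3)(3.7498)}·(+0.189936)·e^{-i(2)(2.1984)} = +0.159968+0.102402i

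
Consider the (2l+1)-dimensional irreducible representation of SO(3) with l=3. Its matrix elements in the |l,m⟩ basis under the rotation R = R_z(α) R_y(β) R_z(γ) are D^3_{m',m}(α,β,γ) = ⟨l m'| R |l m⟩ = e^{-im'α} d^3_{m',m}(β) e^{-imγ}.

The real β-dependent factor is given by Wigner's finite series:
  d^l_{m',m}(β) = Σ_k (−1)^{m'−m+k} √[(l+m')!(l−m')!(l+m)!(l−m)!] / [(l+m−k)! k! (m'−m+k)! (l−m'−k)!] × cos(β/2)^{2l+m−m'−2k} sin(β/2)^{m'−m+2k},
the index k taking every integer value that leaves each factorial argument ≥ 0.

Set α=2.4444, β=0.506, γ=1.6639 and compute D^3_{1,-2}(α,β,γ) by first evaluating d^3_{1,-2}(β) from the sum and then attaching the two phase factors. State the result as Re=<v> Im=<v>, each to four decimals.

Re=-0.0552 Im=-0.0672

First d^3_{1,-2}(β=0.506), then the phase factors e^{-i(1)α} and e^{-i(-2)γ}:
Half-angle: c=0.968166, s=0.250310. N=√(24·2·1·120)=75.894664
Admissible k: 0..1 (factorial args all ≥0)
  k=0: (−1)^3·75.8947/(12)·0.9682^3·0.2503^3 = -0.090014
  k=1: (−1)^4·75.8947/(24)·0.9682^1·0.2503^5 = +0.003008
d^3_{1,-2}(0.506) = -0.090014 +0.003008 = -0.087006
Phases: e^{-i·(1)·2.4444}=-0.766648-0.642068i, e^{-i·(-2)·1.6639}=-0.982713-0.185133i ⇒ D=-0.055208-0.067247i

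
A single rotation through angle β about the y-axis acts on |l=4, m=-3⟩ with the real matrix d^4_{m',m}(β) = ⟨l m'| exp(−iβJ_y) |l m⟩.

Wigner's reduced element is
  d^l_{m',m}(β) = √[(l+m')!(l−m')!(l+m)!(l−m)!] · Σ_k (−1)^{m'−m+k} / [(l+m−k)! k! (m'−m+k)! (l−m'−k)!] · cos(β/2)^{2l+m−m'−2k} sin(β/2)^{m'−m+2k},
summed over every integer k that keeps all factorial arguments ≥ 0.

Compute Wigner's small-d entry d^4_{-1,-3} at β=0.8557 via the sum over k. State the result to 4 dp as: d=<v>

d^4_{-1,-3}(β=0.8557) via Wigner's sum:
With c≡cos(β/2)=0.909860 and s≡sin(β/2)=0.414916, N=[6·120·1·5040]^{1/2}=1904.940944
The bounds max(0,m−m')=0 and min(l+m,l−m')=1 give 2 terms
  k=0: (−1)^2·1904.9409/(240)·0.9099^6·0.4149^2 = +0.775241
  k=1: (−1)^3·1904.9409/(144)·0.9099^4·0.4149^4 = -0.268693
d^4_{-1,-3}(0.8557) = +0.775241 -0.268693 = +0.506549

d=0.5065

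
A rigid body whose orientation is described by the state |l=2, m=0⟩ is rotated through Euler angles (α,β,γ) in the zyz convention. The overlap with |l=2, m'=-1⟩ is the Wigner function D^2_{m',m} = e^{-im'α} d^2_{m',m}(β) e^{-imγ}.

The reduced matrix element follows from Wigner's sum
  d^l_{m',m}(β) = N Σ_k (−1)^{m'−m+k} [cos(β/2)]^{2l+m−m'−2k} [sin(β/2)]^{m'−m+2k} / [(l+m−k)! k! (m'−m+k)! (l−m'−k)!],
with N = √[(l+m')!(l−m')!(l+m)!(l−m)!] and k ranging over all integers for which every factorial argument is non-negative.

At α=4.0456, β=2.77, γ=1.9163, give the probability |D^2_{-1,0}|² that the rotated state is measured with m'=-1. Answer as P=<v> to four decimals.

P=0.1717

D^2_{-1,0}(4.0456,2.77,1.9163) = e^{-i·-1·4.0456}·d^2_{-1,0}(2.77)·e^{-i·0·1.9163}. Compute d first:
c=cos(2.77/2)=0.184729, s=sin(2.77/2)=0.982789; N=√[1·6·2·2]=4.898979
k∈{1,2} keeps every argument non-negative
  k=1: (−1)^0·4.8990/(2)·0.1847^3·0.9828^1 = +0.015175
  k=2: (−1)^1·4.8990/(2)·0.1847^1·0.9828^3 = -0.429529
d^2_{-1,0}(2.77) = +0.015175 -0.429529 = -0.414354
|D^2_{-1,0}|² = |d^2_{-1,0}(β)|² = (-0.414354)² = 0.171689 (the z-rotation phases have unit modulus)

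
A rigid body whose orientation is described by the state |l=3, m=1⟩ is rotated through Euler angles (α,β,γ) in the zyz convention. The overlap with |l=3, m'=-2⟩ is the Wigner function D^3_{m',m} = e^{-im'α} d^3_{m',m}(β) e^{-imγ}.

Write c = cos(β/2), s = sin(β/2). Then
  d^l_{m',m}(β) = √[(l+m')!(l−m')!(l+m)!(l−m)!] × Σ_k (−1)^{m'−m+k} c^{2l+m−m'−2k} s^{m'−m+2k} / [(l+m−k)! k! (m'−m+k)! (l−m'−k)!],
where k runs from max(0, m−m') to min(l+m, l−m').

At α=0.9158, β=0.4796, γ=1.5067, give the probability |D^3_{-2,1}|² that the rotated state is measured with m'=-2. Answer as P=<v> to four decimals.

P=0.0057

Split into d^3_{-2,1}(β=0.4796) × two z-phases.
c=cos(0.4796/2)=0.971385, s=sin(0.4796/2)=0.237508; N=√[1·120·24·2]=75.894664
The bounds max(0,m−m')=3 and min(l+m,l−m')=4 give 2 terms
  k=3: (−1)^0·75.8947/(12)·0.9714^3·0.2375^3 = +0.077668
  k=4: (−1)^1·75.8947/(24)·0.9714^1·0.2375^5 = -0.002322
d^3_{-2,1}(0.4796) = +0.077668 -0.002322 = +0.075346
|D^3_{-2,1}|² = |d^3_{-2,1}(β)|² = (+0.075346)² = 0.005677 (the z-rotation phases have unit modulus)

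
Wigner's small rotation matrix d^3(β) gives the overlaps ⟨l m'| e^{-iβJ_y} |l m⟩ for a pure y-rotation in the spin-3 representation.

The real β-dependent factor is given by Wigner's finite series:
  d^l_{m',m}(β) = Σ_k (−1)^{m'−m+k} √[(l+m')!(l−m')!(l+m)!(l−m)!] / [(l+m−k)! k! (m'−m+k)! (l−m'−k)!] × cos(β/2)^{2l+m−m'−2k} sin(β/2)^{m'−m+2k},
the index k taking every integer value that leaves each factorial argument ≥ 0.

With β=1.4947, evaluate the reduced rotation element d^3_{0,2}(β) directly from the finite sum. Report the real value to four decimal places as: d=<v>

d=0.1035

d^3_{0,2}(β=1.4947) via Wigner's sum:
c=cos(1.4947/2)=0.733493, s=sin(1.4947/2)=0.679697; N=√[6·6·120·1]=65.726707
Admissible k: 2..3 (factorial args all ≥0)
  k=2: (−1)^0·65.7267/(12)·0.7335^4·0.6797^2 = +0.732445
  k=3: (−1)^1·65.7267/(12)·0.7335^2·0.6797^4 = -0.628948
d^3_{0,2}(1.4947) = +0.732445 -0.628948 = +0.103497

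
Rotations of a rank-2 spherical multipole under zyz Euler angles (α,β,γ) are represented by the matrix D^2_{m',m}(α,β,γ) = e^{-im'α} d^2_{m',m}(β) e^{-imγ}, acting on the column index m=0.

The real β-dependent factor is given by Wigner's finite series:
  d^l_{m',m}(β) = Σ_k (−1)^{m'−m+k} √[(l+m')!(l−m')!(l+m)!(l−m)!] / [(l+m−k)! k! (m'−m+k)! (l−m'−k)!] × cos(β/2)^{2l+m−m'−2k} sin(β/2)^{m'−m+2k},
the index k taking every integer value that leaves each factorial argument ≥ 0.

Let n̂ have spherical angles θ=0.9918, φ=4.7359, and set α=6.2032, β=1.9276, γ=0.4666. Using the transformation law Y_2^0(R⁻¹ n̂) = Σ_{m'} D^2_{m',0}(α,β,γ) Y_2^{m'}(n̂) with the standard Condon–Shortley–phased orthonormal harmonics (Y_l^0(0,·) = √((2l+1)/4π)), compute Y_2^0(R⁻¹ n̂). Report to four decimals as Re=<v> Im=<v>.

Need the full column D^2_{m',0} for m'=−2..2 at α=6.2032, β=1.9276, γ=0.4666.
cos(β/2)=0.570403, sin(β/2)=0.821365
d^2_{-2,0}: single k=2 term ⇒ +0.537665;  D = +0.530800-0.085644i
d^2_{-1,0}: k∈[1..2] ⇒ +0.373385 -0.774223 = -0.400838;  D = -0.399556+0.032027i
d^2_{0,0}: k∈[0..2] ⇒ +0.105859 -0.878003 +0.455140 = -0.317004;  D = -0.317004+0.000000i
d^2_{1,0}: k∈[0..1] ⇒ -0.373385 +0.774223 = +0.400838;  D = +0.399556+0.032027i
d^2_{2,0}: single k=0 term ⇒ +0.537665;  D = +0.530800+0.085644i
Y_2^{m'}(θ=0.9918,φ=4.7359) and Σ D·Y over m':
  (+0.5308-0.0856i)·(-0.2703+0.0127i)  (-0.3996+0.0320i)·(+0.0083+0.3537i)  (-0.3170+0.0000i)·(-0.0321+0.0000i)  (+0.3996+0.0320i)·(-0.0083+0.3537i)  (+0.5308+0.0856i)·(-0.2703-0.0127i)
Y_2^0(R⁻¹ n̂) = -0.303923-0.000000i

Re=-0.3039 Im=0.0000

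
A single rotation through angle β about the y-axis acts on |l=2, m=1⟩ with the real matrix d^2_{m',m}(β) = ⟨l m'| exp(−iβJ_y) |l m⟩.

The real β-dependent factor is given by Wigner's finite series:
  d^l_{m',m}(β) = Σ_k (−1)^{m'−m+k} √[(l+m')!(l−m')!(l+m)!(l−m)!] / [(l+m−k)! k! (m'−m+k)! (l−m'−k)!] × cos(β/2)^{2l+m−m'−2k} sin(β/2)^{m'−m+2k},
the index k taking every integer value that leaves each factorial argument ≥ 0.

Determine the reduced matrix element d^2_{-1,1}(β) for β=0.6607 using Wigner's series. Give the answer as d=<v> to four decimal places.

d=0.2714

d^2_{-1,1}(β=0.6607) via Wigner's sum:
Half-angle: c=0.945929, s=0.324374. N=√(1·6·6·1)=6.000000
k∈{2,3} keeps every argument non-negative
  k=2: (−1)^0·6.0000/(2)·0.9459^2·0.3244^2 = +0.282443
  k=3: (−1)^1·6.0000/(6)·0.9459^0·0.3244^4 = -0.011071
d^2_{-1,1}(0.6607) = +0.282443 -0.011071 = +0.271372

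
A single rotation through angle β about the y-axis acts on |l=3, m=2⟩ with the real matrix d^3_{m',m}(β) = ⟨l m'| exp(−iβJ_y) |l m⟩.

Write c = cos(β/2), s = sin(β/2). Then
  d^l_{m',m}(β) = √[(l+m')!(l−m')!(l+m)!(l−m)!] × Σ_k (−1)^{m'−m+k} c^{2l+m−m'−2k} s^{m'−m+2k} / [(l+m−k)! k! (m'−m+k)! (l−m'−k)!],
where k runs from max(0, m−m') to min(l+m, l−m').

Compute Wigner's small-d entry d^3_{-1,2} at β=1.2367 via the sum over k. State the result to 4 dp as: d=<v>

d=0.4979

d^3_{-1,2}(β=1.2367) via Wigner's sum:
Half-angle: c=0.814836, s=0.579691. N=√(2·24·120·1)=75.894664
k∈{3,4} keeps every argument non-negative
  k=3: (−1)^0·75.8947/(12)·0.8148^3·0.5797^3 = +0.666548
  k=4: (−1)^1·75.8947/(24)·0.8148^1·0.5797^5 = -0.168677
d^3_{-1,2}(1.2367) = +0.666548 -0.168677 = +0.497871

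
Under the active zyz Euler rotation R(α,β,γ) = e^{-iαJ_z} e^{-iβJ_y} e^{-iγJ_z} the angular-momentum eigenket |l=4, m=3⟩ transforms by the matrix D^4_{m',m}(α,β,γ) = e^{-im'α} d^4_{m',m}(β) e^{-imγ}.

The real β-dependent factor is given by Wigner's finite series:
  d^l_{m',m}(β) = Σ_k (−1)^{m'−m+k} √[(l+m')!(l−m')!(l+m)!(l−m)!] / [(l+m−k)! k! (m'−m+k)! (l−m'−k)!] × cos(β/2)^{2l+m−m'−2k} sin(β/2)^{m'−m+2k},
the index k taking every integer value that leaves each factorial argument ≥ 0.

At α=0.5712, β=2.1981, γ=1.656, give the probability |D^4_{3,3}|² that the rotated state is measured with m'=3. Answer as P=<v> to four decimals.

Split into d^4_{3,3}(β=2.1981) × two z-phases.
With c≡cos(β/2)=0.454443 and s≡sin(β/2)=0.890776, N=[5040·1·5040·1]^{1/2}=5040.000000
k∈{0,1} keeps every argument non-negative
  k=0: (−1)^0·5040.0000/(5040)·0.4544^8·0.8908^0 = +0.001819
  k=1: (−1)^1·5040.0000/(720)·0.4544^6·0.8908^2 = -0.048923
d^4_{3,3}(2.1981) = +0.001819 -0.048923 = -0.047104
|D^4_{3,3}|² = |d^4_{3,3}(β)|² = (-0.047104)² = 0.002219 (the z-rotation phases have unit modulus)

P=0.0022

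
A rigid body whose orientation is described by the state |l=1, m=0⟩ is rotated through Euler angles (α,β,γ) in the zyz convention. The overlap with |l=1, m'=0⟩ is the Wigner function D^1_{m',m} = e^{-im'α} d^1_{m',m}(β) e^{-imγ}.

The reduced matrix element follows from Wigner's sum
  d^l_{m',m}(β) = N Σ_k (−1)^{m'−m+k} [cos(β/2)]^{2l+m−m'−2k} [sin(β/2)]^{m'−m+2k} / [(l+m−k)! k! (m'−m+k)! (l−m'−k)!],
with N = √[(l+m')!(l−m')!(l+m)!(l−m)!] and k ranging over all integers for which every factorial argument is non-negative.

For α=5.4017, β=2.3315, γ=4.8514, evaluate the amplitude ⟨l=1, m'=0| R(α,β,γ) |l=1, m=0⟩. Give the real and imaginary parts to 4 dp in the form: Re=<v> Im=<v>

First d^1_{0,0}(β=2.3315), then the phase factors e^{-i(0)α} and e^{-i(0)γ}:
Half-angle: c=0.394061, s=0.919084. N=√(1·1·1·1)=1.000000
k∈{0,1} keeps every argument non-negative
  k=0: (−1)^0·1.0000/(1)·0.3941^2·0.9191^0 = +0.155284
  k=1: (−1)^1·1.0000/(1)·0.3941^0·0.9191^2 = -0.844716
d^1_{0,0}(2.3315) = +0.155284 -0.844716 = -0.689431
Phases: e^{-i·(0)·5.4017}=+1.000000+0.000000i, e^{-i·(0)·4.8514}=+1.000000+0.000000i ⇒ D=-0.689431+0.000000i

Re=-0.6894 Im=0.0000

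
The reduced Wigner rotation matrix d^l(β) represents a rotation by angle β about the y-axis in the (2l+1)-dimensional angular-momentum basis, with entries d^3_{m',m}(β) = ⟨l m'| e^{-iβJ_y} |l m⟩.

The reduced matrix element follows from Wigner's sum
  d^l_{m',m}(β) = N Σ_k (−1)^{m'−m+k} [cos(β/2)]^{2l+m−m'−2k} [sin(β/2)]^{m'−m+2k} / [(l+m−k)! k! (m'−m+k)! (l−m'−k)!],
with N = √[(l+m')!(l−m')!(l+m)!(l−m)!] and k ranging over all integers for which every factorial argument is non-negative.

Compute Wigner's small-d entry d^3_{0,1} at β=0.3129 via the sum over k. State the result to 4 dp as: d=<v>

d^3_{0,1}(β=0.3129) via Wigner's sum:
With c≡cos(β/2)=0.987787 and s≡sin(β/2)=0.155813, N=[6·6·24·2]^{1/2}=41.569219
The bounds max(0,m−m')=1 and min(l+m,l−m')=3 give 3 terms
  k=1: (−1)^0·41.5692/(12)·0.9878^5·0.1558^1 = +0.507585
  k=2: (−1)^1·41.5692/(4)·0.9878^3·0.1558^3 = -0.037889
  k=3: (−1)^2·41.5692/(12)·0.9878^1·0.1558^5 = +0.000314
d^3_{0,1}(0.3129) = +0.507585 -0.037889 +0.000314 = +0.470011

d=0.4700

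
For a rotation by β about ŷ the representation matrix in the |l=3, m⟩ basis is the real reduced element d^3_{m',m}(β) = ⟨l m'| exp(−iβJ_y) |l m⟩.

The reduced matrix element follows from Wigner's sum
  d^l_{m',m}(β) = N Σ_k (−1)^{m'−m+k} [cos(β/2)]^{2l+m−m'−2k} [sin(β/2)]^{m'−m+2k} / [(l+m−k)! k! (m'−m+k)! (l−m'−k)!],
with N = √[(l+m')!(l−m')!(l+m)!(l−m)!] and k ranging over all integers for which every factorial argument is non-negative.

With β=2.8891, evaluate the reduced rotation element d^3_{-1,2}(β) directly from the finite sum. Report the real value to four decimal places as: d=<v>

d^3_{-1,2}(β=2.8891) via Wigner's sum:
c=cos(2.8891/2)=0.125911, s=sin(2.8891/2)=0.992042; N=√[2·24·120·1]=75.894664
The bounds max(0,m−m')=3 and min(l+m,l−m')=4 give 2 terms
  k=3: (−1)^0·75.8947/(12)·0.1259^3·0.9920^3 = +0.012326
  k=4: (−1)^1·75.8947/(24)·0.1259^1·0.9920^5 = -0.382572
d^3_{-1,2}(2.8891) = +0.012326 -0.382572 = -0.370247

d=-0.3702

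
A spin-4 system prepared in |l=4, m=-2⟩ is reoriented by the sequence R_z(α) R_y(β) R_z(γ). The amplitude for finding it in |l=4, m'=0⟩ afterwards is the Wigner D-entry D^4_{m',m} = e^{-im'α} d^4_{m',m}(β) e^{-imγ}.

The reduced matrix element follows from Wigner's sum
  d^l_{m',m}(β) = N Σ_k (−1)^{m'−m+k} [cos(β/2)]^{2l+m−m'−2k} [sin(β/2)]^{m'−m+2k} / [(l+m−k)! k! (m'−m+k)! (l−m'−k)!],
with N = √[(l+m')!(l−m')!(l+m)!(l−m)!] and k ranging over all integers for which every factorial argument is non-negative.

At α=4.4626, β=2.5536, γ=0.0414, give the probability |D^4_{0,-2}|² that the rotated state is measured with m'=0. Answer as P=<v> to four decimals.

First d^4_{0,-2}(β=2.5536), then the phase factors e^{-i(0)α} and e^{-i(-2)γ}:
Half-angle: c=0.289779, s=0.957093. N=√(24·24·2·720)=910.735966
k∈{0,1,2} keeps every argument non-negative
  k=0: (−1)^2·910.7360/(96)·0.2898^6·0.9571^2 = +0.005146
  k=1: (−1)^3·910.7360/(36)·0.2898^4·0.9571^4 = -0.149685
  k=2: (−1)^4·910.7360/(96)·0.2898^2·0.9571^6 = +0.612326
d^4_{0,-2}(2.5536) = +0.005146 -0.149685 +0.612326 = +0.467786
|D^4_{0,-2}|² = |d^4_{0,-2}(β)|² = (+0.467786)² = 0.218824 (the z-rotation phases have unit modulus)

P=0.2188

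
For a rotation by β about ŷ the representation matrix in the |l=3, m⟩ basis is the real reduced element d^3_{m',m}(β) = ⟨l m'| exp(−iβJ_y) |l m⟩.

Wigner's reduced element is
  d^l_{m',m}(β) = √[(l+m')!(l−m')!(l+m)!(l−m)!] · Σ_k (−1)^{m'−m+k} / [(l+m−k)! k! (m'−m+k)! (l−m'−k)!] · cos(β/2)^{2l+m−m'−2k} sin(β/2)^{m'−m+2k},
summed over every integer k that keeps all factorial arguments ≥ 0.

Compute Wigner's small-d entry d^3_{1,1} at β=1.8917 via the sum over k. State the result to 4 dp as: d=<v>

d=0.3120

d^3_{1,1}(β=1.8917) via Wigner's sum:
With c≡cos(β/2)=0.585054 and s≡sin(β/2)=0.810995, N=[24·2·24·2]^{1/2}=48.000000
k: max(0,(1)−(1))=0 … min(3+(1),3−(1))=2
  k=0: (−1)^0·48.0000/(48)·0.5851^6·0.8110^0 = +0.040103
  k=1: (−1)^1·48.0000/(6)·0.5851^4·0.8110^2 = -0.616466
  k=2: (−1)^2·48.0000/(8)·0.5851^2·0.8110^4 = +0.888412
d^3_{1,1}(1.8917) = +0.040103 -0.616466 +0.888412 = +0.312049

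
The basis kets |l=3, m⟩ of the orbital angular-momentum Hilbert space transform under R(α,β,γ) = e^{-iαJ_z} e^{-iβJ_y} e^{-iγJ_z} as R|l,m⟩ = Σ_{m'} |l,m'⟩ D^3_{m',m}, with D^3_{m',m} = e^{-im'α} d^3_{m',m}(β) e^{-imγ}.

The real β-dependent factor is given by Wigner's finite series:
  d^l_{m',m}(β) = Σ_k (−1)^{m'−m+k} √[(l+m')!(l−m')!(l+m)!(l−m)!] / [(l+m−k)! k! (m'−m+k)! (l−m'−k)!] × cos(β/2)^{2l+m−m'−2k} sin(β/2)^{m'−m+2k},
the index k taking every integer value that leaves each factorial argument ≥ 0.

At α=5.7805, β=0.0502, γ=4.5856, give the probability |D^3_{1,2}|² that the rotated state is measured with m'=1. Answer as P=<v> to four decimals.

P=0.0063

Split into d^3_{1,2}(β=0.0502) × two z-phases.
Half-angle: c=0.999685, s=0.025097. N=√(24·2·120·1)=75.894664
The bounds max(0,m−m')=1 and min(l+m,l−m')=2 give 2 terms
  k=1: (−1)^0·75.8947/(24)·0.9997^5·0.0251^1 = +0.079240
  k=2: (−1)^1·75.8947/(12)·0.9997^3·0.0251^3 = -0.000100
d^3_{1,2}(0.0502) = +0.079240 -0.000100 = +0.079140
|D^3_{1,2}|² = |d^3_{1,2}(β)|² = (+0.079140)² = 0.006263 (the z-rotation phases have unit modulus)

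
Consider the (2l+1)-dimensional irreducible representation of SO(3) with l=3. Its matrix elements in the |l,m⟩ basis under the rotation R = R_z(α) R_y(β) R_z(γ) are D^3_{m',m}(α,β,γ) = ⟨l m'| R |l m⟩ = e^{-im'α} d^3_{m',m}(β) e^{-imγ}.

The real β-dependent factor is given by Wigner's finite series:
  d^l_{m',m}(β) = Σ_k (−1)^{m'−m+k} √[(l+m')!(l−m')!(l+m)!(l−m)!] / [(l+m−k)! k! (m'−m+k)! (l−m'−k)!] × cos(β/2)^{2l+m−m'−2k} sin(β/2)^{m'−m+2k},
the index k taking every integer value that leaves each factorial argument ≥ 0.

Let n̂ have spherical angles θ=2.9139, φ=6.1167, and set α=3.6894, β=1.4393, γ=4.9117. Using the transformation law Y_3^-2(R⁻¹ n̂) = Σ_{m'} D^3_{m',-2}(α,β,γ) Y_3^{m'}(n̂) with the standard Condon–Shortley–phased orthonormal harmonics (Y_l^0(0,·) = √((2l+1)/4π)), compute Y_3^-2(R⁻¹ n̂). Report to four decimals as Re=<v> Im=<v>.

Need the full column D^3_{m',-2} for m'=−3..3 at α=3.6894, β=1.4393, γ=4.9117.
cos(β/2)=0.752036, sin(β/2)=0.659121
d^3_{-3,-2}: single k=1 term ⇒ +0.388361;  D = -0.176315+0.346031i
d^3_{-2,-2}: k∈[0..1] ⇒ +0.180898 -0.694795 = -0.513897;  D = +0.039305+0.512392i
d^3_{-1,-2}: k∈[0..1] ⇒ -0.501372 +0.770270 = +0.268898;  D = +0.157194+0.218166i
d^3_{0,-2}: k∈[0..1] ⇒ +0.761110 -0.584656 = +0.176454;  D = -0.162619-0.068490i
d^3_{1,-2}: k∈[0..1] ⇒ -0.770270 +0.295846 = -0.474424;  D = -0.469154+0.070515i
d^3_{2,-2}: k∈[0..1] ⇒ +0.533715 -0.081996 = +0.451719;  D = -0.346368+0.289965i
d^3_{3,-2}: single k=0 term ⇒ -0.229162;  D = -0.073390+0.217092i
Y_3^{m'}(θ=2.9139,φ=6.1167) and Σ D·Y over m':
  (-0.1763+0.3460i)·(+0.0042+0.0023i)  (+0.0393+0.5124i)·(-0.0479-0.0166i)  (+0.1572+0.2182i)·(+0.2694+0.0453i)  (-0.1626-0.0685i)·(-0.6345+0.0000i)  (-0.4692+0.0705i)·(-0.2694+0.0453i)  (-0.3464+0.2900i)·(-0.0479+0.0166i)  (-0.0734+0.2171i)·(-0.0042+0.0023i)
Y_3^-2(R⁻¹ n̂) = +0.275553+0.024220i

Re=0.2756 Im=0.0242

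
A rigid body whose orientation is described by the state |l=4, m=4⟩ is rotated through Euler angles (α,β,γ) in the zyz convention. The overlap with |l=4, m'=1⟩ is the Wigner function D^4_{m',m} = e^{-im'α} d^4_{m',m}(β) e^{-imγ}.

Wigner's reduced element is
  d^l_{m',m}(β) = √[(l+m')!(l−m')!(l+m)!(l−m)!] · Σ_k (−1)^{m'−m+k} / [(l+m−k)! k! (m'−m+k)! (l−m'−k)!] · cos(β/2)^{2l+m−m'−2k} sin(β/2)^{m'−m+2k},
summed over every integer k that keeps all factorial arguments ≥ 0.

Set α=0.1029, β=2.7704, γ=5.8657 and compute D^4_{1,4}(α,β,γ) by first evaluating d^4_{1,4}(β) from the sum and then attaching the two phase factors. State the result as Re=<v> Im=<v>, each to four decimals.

Re=0.0000 Im=0.0015

First d^4_{1,4}(β=2.7704), then the phase factors e^{-i(1)α} and e^{-i(4)γ}:
c=cos(2.7704/2)=0.184533, s=sin(2.7704/2)=0.982826; N=√[120·6·40320·1]=5387.986637
The bounds max(0,m−m')=3 and min(l+m,l−m')=3 give 1 term
  k=3: (−1)^0·5387.9866/(720)·0.1845^5·0.9828^3 = +0.001520
d^4_{1,4}(2.7704) = +0.001520
D = (+0.994710-0.102719i)·(+0.001520)·(-0.098983+0.995089i) = +0.000006+0.001520i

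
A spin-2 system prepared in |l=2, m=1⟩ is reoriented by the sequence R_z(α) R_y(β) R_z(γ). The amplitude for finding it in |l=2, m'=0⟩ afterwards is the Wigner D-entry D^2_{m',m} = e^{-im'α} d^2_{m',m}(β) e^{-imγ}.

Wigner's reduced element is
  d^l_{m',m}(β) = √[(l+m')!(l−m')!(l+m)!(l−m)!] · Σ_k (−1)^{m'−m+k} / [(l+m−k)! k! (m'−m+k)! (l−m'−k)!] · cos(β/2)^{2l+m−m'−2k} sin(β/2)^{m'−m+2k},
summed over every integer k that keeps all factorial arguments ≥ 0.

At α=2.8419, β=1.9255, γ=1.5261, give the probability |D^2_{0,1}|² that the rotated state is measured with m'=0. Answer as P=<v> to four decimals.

Split into d^2_{0,1}(β=1.9255) × two z-phases.
c=cos(1.9255/2)=0.571265, s=sin(1.9255/2)=0.820766; N=√[2·2·6·1]=4.898979
k: max(0,(1)−(0))=1 … min(2+(1),2−(0))=2
  k=1: (−1)^0·4.8990/(2)·0.5713^3·0.8208^1 = +0.374807
  k=2: (−1)^1·4.8990/(2)·0.5713^1·0.8208^3 = -0.773697
d^2_{0,1}(1.9255) = +0.374807 -0.773697 = -0.398890
|D^2_{0,1}|² = |d^2_{0,1}(β)|² = (-0.398890)² = 0.159113 (the z-rotation phases have unit modulus)

P=0.1591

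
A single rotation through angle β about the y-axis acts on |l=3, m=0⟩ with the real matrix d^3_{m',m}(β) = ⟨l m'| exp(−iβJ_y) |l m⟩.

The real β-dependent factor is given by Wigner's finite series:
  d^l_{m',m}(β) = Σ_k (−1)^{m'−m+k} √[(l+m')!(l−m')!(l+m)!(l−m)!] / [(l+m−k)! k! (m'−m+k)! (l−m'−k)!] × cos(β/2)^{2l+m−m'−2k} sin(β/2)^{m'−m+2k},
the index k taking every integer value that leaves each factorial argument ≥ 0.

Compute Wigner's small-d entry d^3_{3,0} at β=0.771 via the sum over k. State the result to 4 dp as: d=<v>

d^3_{3,0}(β=0.771) via Wigner's sum:
c=cos(0.771/2)=0.926611, s=sin(0.771/2)=0.376022; N=√[720·1·6·6]=160.996894
Admissible k: 0..0 (factorial args all ≥0)
  k=0: (−1)^3·160.9969/(36)·0.9266^3·0.3760^3 = -0.189168
d^3_{3,0}(0.771) = -0.189168

d=-0.1892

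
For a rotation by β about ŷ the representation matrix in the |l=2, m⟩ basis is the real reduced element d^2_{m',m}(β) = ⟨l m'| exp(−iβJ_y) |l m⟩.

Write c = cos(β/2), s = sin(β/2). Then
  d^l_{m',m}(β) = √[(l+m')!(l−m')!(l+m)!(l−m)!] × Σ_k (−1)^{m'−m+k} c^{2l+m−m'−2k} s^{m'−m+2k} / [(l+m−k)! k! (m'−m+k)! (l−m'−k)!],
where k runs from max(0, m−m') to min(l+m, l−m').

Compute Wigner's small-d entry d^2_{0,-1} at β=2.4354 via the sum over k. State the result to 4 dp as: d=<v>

d^2_{0,-1}(β=2.4354) via Wigner's sum:
c=cos(2.4354/2)=0.345805, s=sin(2.4354/2)=0.938306; N=√[2·2·1·6]=4.898979
The bounds max(0,m−m')=0 and min(l+m,l−m')=1 give 2 terms
  k=0: (−1)^1·4.8990/(2)·0.3458^3·0.9383^1 = -0.095041
  k=1: (−1)^2·4.8990/(2)·0.3458^1·0.9383^3 = +0.699747
d^2_{0,-1}(2.4354) = -0.095041 +0.699747 = +0.604705

d=0.6047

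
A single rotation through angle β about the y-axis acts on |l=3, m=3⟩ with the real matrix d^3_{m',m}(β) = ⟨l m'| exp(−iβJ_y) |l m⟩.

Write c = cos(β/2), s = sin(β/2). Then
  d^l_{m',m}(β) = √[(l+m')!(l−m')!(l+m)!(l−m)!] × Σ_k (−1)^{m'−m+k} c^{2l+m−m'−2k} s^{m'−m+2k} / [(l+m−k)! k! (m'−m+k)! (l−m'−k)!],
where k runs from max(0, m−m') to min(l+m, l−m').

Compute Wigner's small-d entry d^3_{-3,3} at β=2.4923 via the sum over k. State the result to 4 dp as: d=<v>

d^3_{-3,3}(β=2.4923) via Wigner's sum:
Half-angle: c=0.318974, s=0.947764. N=√(1·720·720·1)=720.000000
k∈{6} keeps every argument non-negative
  k=6: (−1)^0·720.0000/(720)·0.3190^0·0.9478^6 = +0.724770
d^3_{-3,3}(2.4923) = +0.724770

d=0.7248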